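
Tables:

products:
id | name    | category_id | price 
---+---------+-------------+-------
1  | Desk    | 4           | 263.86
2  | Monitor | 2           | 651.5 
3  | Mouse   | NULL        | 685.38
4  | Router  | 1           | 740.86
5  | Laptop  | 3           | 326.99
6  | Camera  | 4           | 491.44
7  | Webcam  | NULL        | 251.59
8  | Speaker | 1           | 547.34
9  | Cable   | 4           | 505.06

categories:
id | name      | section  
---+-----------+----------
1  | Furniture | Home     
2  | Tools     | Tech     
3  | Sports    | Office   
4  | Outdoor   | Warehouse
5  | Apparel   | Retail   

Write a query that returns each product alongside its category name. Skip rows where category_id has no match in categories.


INNER JOIN keeps only products rows whose category_id matches an id in categories. Walk through each product:
  - product 1 (Desk): category_id=4 -> matches Outdoor
  - product 2 (Monitor): category_id=2 -> matches Tools
  - product 3 (Mouse): category_id=NULL, no match -> dropped
  - product 4 (Router): category_id=1 -> matches Furniture
  - product 5 (Laptop): category_id=3 -> matches Sports
  - product 6 (Camera): category_id=4 -> matches Outdoor
  - product 7 (Webcam): category_id=NULL, no match -> dropped
  - product 8 (Speaker): category_id=1 -> matches Furniture
  - product 9 (Cable): category_id=4 -> matches Outdoor
So 2 of 9 rows are dropped.

SQL:
SELECT a.name, b.name AS category
FROM products a
INNER JOIN categories b ON a.category_id = b.id

Result:
name    | category 
--------+----------
Desk    | Outdoor  
Monitor | Tools    
Router  | Furniture
Laptop  | Sports   
Camera  | Outdoor  
Speaker | Furniture
Cable   | Outdoor  


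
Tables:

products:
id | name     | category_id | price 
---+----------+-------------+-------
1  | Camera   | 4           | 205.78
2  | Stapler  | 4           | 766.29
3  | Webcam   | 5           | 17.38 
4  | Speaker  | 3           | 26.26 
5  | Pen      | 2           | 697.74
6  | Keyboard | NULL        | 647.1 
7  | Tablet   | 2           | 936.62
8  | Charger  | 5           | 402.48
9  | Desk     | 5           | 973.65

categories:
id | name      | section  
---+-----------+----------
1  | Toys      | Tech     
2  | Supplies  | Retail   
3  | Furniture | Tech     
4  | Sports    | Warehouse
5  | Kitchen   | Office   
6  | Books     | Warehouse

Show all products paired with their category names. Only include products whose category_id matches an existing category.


INNER JOIN keeps only products rows whose category_id matches an id in categories. Walk through each product:
  - product 1 (Camera): category_id=4 -> matches Sports
  - product 2 (Stapler): category_id=4 -> matches Sports
  - product 3 (Webcam): category_id=5 -> matches Kitchen
  - product 4 (Speaker): category_id=3 -> matches Furniture
  - product 5 (Pen): category_id=2 -> matches Supplies
  - product 6 (Keyboard): category_id=NULL, no match -> dropped
  - product 7 (Tablet): category_id=2 -> matches Supplies
  - product 8 (Charger): category_id=5 -> matches Kitchen
  - product 9 (Desk): category_id=5 -> matches Kitchen
So 1 of 9 rows is dropped.

SQL:
SELECT a.name, b.name AS category
FROM products a
INNER JOIN categories b ON a.category_id = b.id

Result:
name    | category 
--------+----------
Camera  | Sports   
Stapler | Sports   
Webcam  | Kitchen  
Speaker | Furniture
Pen     | Supplies 
Tablet  | Supplies 
Charger | Kitchen  
Desk    | Kitchen  


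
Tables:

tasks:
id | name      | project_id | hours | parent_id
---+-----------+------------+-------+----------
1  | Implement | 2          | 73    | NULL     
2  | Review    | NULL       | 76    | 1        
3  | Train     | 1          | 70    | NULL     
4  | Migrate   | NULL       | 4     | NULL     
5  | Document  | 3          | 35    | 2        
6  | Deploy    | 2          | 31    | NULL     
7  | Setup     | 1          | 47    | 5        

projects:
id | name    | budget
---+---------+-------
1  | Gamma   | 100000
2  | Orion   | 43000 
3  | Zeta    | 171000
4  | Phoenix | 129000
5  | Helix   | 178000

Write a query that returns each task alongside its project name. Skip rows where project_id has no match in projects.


INNER JOIN keeps only tasks rows whose project_id matches an id in projects. Walk through each task:
  - task 1 (Implement): project_id=2 -> matches Orion
  - task 2 (Review): project_id=NULL, no match -> dropped
  - task 3 (Train): project_id=1 -> matches Gamma
  - task 4 (Migrate): project_id=NULL, no match -> dropped
  - task 5 (Document): project_id=3 -> matches Zeta
  - task 6 (Deploy): project_id=2 -> matches Orion
  - task 7 (Setup): project_id=1 -> matches Gamma
So 2 of 7 rows are dropped.

SQL:
SELECT a.name, b.name AS project
FROM tasks a
INNER JOIN projects b ON a.project_id = b.id

Result:
name      | project
----------+--------
Implement | Orion  
Train     | Gamma  
Document  | Zeta   
Deploy    | Orion  
Setup     | Gamma  


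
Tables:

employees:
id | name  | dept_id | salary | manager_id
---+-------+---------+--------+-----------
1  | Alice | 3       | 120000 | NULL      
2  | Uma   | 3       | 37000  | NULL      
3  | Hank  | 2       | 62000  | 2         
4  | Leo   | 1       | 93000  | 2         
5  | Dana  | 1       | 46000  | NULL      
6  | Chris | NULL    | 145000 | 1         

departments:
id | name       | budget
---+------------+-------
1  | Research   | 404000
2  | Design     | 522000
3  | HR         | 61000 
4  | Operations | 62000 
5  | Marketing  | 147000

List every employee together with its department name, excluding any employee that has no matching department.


INNER JOIN keeps only employees rows whose dept_id matches an id in departments. Walk through each employee:
  - employee 1 (Alice): dept_id=3 -> matches HR
  - employee 2 (Uma): dept_id=3 -> matches HR
  - employee 3 (Hank): dept_id=2 -> matches Design
  - employee 4 (Leo): dept_id=1 -> matches Research
  - employee 5 (Dana): dept_id=1 -> matches Research
  - employee 6 (Chris): dept_id=NULL, no match -> dropped
So 1 of 6 rows is dropped.

SQL:
SELECT a.name, b.name AS department
FROM employees a
INNER JOIN departments b ON a.dept_id = b.id

Result:
name  | department
------+-----------
Alice | HR        
Uma   | HR        
Hank  | Design    
Leo   | Research  
Dana  | Research  


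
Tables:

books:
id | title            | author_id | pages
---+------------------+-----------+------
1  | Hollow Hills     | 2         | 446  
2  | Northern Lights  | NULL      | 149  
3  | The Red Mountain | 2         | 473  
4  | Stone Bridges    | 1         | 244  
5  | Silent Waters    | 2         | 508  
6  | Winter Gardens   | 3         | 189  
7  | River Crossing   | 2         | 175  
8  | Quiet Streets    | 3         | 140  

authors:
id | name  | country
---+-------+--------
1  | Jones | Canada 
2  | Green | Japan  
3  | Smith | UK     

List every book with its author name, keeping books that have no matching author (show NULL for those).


LEFT JOIN keeps every row from books (the left table); where author_id has no match in authors, the author columns become NULL. Walk through each book:
  - book 1 (Hollow Hills): author_id=2 -> matches Green
  - book 2 (Northern Lights): author_id=NULL, no match -> kept with NULL
  - book 3 (The Red Mountain): author_id=2 -> matches Green
  - book 4 (Stone Bridges): author_id=1 -> matches Jones
  - book 5 (Silent Waters): author_id=2 -> matches Green
  - book 6 (Winter Gardens): author_id=3 -> matches Smith
  - book 7 (River Crossing): author_id=2 -> matches Green
  - book 8 (Quiet Streets): author_id=3 -> matches Smith
All 8 rows appear; 1 has NULL author.

SQL:
SELECT a.title, b.name AS author
FROM books a
LEFT JOIN authors b ON a.author_id = b.id

Result:
title            | author
-----------------+-------
Hollow Hills     | Green 
Northern Lights  | NULL  
The Red Mountain | Green 
Stone Bridges    | Jones 
Silent Waters    | Green 
Winter Gardens   | Smith 
River Crossing   | Green 
Quiet Streets    | Smith 


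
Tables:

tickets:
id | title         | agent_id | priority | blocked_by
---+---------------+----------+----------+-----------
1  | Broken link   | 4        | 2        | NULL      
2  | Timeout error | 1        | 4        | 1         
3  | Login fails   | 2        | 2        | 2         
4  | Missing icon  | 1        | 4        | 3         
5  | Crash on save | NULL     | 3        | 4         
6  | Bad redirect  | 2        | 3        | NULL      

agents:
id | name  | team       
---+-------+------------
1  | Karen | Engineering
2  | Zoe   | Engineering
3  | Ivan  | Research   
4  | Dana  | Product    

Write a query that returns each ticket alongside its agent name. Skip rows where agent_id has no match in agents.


INNER JOIN keeps only tickets rows whose agent_id matches an id in agents. Walk through each ticket:
  - ticket 1 (Broken link): agent_id=4 -> matches Dana
  - ticket 2 (Timeout error): agent_id=1 -> matches Karen
  - ticket 3 (Login fails): agent_id=2 -> matches Zoe
  - ticket 4 (Missing icon): agent_id=1 -> matches Karen
  - ticket 5 (Crash on save): agent_id=NULL, no match -> dropped
  - ticket 6 (Bad redirect): agent_id=2 -> matches Zoe
So 1 of 6 rows is dropped.

SQL:
SELECT a.title, b.name AS agent
FROM tickets a
INNER JOIN agents b ON a.agent_id = b.id

Result:
title         | agent
--------------+------
Broken link   | Dana 
Timeout error | Karen
Login fails   | Zoe  
Missing icon  | Karen
Bad redirect  | Zoe  


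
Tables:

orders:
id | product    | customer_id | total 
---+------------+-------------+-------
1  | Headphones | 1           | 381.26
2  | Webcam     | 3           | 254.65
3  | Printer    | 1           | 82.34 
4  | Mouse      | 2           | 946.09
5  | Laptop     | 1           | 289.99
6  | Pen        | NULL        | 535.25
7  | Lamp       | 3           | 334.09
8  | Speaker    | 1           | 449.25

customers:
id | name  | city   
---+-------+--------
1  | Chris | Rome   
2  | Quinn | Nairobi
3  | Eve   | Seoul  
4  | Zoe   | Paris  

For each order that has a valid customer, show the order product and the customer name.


INNER JOIN keeps only orders rows whose customer_id matches an id in customers. Walk through each order:
  - order 1 (Headphones): customer_id=1 -> matches Chris
  - order 2 (Webcam): customer_id=3 -> matches Eve
  - order 3 (Printer): customer_id=1 -> matches Chris
  - order 4 (Mouse): customer_id=2 -> matches Quinn
  - order 5 (Laptop): customer_id=1 -> matches Chris
  - order 6 (Pen): customer_id=NULL, no match -> dropped
  - order 7 (Lamp): customer_id=3 -> matches Eve
  - order 8 (Speaker): customer_id=1 -> matches Chris
So 1 of 8 rows is dropped.

SQL:
SELECT a.product, b.name AS customer
FROM orders a
INNER JOIN customers b ON a.customer_id = b.id

Result:
product    | customer
-----------+---------
Headphones | Chris   
Webcam     | Eve     
Printer    | Chris   
Mouse      | Quinn   
Laptop     | Chris   
Lamp       | Eve     
Speaker    | Chris   


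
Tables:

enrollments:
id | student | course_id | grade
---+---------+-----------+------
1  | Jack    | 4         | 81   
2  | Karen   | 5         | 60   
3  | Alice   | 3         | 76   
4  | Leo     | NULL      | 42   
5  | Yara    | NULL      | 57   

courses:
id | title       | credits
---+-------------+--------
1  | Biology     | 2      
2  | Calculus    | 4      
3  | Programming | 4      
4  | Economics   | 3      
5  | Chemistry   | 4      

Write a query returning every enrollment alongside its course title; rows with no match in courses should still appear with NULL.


LEFT JOIN keeps every row from enrollments (the left table); where course_id has no match in courses, the course columns become NULL. Walk through each enrollment:
  - enrollment 1 (Jack): course_id=4 -> matches Economics
  - enrollment 2 (Karen): course_id=5 -> matches Chemistry
  - enrollment 3 (Alice): course_id=3 -> matches Programming
  - enrollment 4 (Leo): course_id=NULL, no match -> kept with NULL
  - enrollment 5 (Yara): course_id=NULL, no match -> kept with NULL
All 5 rows appear; 2 have NULL course.

SQL:
SELECT a.student, b.title AS course
FROM enrollments a
LEFT JOIN courses b ON a.course_id = b.id

Result:
student | course     
--------+------------
Jack    | Economics  
Karen   | Chemistry  
Alice   | Programming
Leo     | NULL       
Yara    | NULL       


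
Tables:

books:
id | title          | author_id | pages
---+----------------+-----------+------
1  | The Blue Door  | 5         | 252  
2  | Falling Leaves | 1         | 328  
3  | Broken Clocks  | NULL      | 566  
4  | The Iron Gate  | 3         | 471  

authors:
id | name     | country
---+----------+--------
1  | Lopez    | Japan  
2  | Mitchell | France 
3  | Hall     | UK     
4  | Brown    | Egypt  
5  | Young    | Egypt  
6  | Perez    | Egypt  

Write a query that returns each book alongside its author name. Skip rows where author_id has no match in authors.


INNER JOIN keeps only books rows whose author_id matches an id in authors. Walk through each book:
  - book 1 (The Blue Door): author_id=5 -> matches Young
  - book 2 (Falling Leaves): author_id=1 -> matches Lopez
  - book 3 (Broken Clocks): author_id=NULL, no match -> dropped
  - book 4 (The Iron Gate): author_id=3 -> matches Hall
So 1 of 4 rows is dropped.

SQL:
SELECT a.title, b.name AS author
FROM books a
INNER JOIN authors b ON a.author_id = b.id

Result:
title          | author
---------------+-------
The Blue Door  | Young 
Falling Leaves | Lopez 
The Iron Gate  | Hall  


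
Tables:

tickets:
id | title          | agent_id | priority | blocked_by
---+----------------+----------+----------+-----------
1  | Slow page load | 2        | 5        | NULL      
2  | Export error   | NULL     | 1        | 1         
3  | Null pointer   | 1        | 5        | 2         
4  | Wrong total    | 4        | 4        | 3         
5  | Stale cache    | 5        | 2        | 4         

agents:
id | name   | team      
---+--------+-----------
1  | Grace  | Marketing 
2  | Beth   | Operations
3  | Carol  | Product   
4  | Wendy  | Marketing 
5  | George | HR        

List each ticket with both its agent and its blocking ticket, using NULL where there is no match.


Two LEFT JOINs from the same base table tickets: one to agents via agent_id, one to tickets itself via blocked_by. Both are LEFT so every ticket is preserved.
Match against agents:
  - ticket 1 (Slow page load): agent_id=2 -> matches Beth
  - ticket 2 (Export error): agent_id=NULL, no match -> kept with NULL
  - ticket 3 (Null pointer): agent_id=1 -> matches Grace
  - ticket 4 (Wrong total): agent_id=4 -> matches Wendy
  - ticket 5 (Stale cache): agent_id=5 -> matches George
Match against tickets (self):
  - ticket 1 (Slow page load): blocked_by=NULL -> NULL
  - ticket 2 (Export error): blocked_by=1 -> Slow page load
  - ticket 3 (Null pointer): blocked_by=2 -> Export error
  - ticket 4 (Wrong total): blocked_by=3 -> Null pointer
  - ticket 5 (Stale cache): blocked_by=4 -> Wrong total

SQL:
SELECT a.title, b.name AS agent, c.title AS blocked_by
FROM tickets a
LEFT JOIN agents b ON a.agent_id = b.id
LEFT JOIN tickets c ON a.blocked_by = c.id

Result:
title          | agent  | blocked_by    
---------------+--------+---------------
Slow page load | Beth   | NULL          
Export error   | NULL   | Slow page load
Null pointer   | Grace  | Export error  
Wrong total    | Wendy  | Null pointer  
Stale cache    | George | Wrong total   


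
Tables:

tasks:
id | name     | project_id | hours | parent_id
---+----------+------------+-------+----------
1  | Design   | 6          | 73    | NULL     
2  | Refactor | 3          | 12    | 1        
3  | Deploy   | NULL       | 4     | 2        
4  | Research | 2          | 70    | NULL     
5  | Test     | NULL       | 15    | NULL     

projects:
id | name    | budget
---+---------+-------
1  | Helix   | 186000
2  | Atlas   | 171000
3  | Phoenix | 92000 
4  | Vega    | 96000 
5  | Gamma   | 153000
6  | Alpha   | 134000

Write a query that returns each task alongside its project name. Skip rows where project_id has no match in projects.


INNER JOIN keeps only tasks rows whose project_id matches an id in projects. Walk through each task:
  - task 1 (Design): project_id=6 -> matches Alpha
  - task 2 (Refactor): project_id=3 -> matches Phoenix
  - task 3 (Deploy): project_id=NULL, no match -> dropped
  - task 4 (Research): project_id=2 -> matches Atlas
  - task 5 (Test): project_id=NULL, no match -> dropped
So 2 of 5 rows are dropped.

SQL:
SELECT a.name, b.name AS project
FROM tasks a
INNER JOIN projects b ON a.project_id = b.id

Result:
name     | project
---------+--------
Design   | Alpha  
Refactor | Phoenix
Research | Atlas  


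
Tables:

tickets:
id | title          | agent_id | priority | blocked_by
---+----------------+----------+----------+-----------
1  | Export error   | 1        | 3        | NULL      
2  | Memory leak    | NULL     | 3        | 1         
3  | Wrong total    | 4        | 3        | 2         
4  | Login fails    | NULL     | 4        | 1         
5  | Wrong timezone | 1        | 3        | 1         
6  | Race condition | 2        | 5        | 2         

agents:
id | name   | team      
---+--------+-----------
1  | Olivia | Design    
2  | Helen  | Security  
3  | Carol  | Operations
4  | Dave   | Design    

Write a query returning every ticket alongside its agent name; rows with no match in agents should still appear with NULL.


LEFT JOIN keeps every row from tickets (the left table); where agent_id has no match in agents, the agent columns become NULL. Walk through each ticket:
  - ticket 1 (Export error): agent_id=1 -> matches Olivia
  - ticket 2 (Memory leak): agent_id=NULL, no match -> kept with NULL
  - ticket 3 (Wrong total): agent_id=4 -> matches Dave
  - ticket 4 (Login fails): agent_id=NULL, no match -> kept with NULL
  - ticket 5 (Wrong timezone): agent_id=1 -> matches Olivia
  - ticket 6 (Race condition): agent_id=2 -> matches Helen
All 6 rows appear; 2 have NULL agent.

SQL:
SELECT a.title, b.name AS agent
FROM tickets a
LEFT JOIN agents b ON a.agent_id = b.id

Result:
title          | agent 
---------------+-------
Export error   | Olivia
Memory leak    | NULL  
Wrong total    | Dave  
Login fails    | NULL  
Wrong timezone | Olivia
Race condition | Helen 


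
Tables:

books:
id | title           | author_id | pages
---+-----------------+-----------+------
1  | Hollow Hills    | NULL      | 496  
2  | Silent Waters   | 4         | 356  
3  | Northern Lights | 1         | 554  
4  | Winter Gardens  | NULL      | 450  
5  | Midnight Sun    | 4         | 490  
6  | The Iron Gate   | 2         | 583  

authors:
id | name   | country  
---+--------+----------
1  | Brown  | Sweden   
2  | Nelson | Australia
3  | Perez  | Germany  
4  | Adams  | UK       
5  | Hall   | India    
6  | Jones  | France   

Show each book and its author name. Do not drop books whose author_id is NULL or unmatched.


LEFT JOIN keeps every row from books (the left table); where author_id has no match in authors, the author columns become NULL. Walk through each book:
  - book 1 (Hollow Hills): author_id=NULL, no match -> kept with NULL
  - book 2 (Silent Waters): author_id=4 -> matches Adams
  - book 3 (Northern Lights): author_id=1 -> matches Brown
  - book 4 (Winter Gardens): author_id=NULL, no match -> kept with NULL
  - book 5 (Midnight Sun): author_id=4 -> matches Adams
  - book 6 (The Iron Gate): author_id=2 -> matches Nelson
All 6 rows appear; 2 have NULL author.

SQL:
SELECT a.title, b.name AS author
FROM books a
LEFT JOIN authors b ON a.author_id = b.id

Result:
title           | author
----------------+-------
Hollow Hills    | NULL  
Silent Waters   | Adams 
Northern Lights | Brown 
Winter Gardens  | NULL  
Midnight Sun    | Adams 
The Iron Gate   | Nelson


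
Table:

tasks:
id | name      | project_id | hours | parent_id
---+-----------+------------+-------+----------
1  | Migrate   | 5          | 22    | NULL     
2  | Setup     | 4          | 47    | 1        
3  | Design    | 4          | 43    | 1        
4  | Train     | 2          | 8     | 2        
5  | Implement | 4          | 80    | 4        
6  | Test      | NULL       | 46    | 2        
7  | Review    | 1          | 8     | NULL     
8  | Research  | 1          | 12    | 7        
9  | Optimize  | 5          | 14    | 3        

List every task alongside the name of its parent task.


This is a self-join: tasks is joined to a second copy of itself, matching each row's parent_id to another row's id. Use LEFT JOIN so rows with parent_id=NULL are kept.
  - task 1 (Migrate): parent_id=NULL -> NULL
  - task 2 (Setup): parent_id=1 -> Migrate
  - task 3 (Design): parent_id=1 -> Migrate
  - task 4 (Train): parent_id=2 -> Setup
  - task 5 (Implement): parent_id=4 -> Train
  - task 6 (Test): parent_id=2 -> Setup
  - task 7 (Review): parent_id=NULL -> NULL
  - task 8 (Research): parent_id=7 -> Review
  - task 9 (Optimize): parent_id=3 -> Design

SQL:
SELECT a.name AS item, b.name AS parent
FROM tasks a
LEFT JOIN tasks b ON a.parent_id = b.id

Result:
item      | parent 
----------+--------
Migrate   | NULL   
Setup     | Migrate
Design    | Migrate
Train     | Setup  
Implement | Train  
Test      | Setup  
Review    | NULL   
Research  | Review 
Optimize  | Design 


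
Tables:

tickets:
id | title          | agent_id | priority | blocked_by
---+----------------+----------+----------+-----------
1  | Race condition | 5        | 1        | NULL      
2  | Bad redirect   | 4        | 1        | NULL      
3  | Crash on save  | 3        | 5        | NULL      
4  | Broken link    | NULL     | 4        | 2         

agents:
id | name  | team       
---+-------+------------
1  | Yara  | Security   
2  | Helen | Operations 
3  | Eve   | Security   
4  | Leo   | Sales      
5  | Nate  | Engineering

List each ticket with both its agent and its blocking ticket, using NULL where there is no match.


Two LEFT JOINs from the same base table tickets: one to agents via agent_id, one to tickets itself via blocked_by. Both are LEFT so every ticket is preserved.
Match against agents:
  - ticket 1 (Race condition): agent_id=5 -> matches Nate
  - ticket 2 (Bad redirect): agent_id=4 -> matches Leo
  - ticket 3 (Crash on save): agent_id=3 -> matches Eve
  - ticket 4 (Broken link): agent_id=NULL, no match -> kept with NULL
Match against tickets (self):
  - ticket 1 (Race condition): blocked_by=NULL -> NULL
  - ticket 2 (Bad redirect): blocked_by=NULL -> NULL
  - ticket 3 (Crash on save): blocked_by=NULL -> NULL
  - ticket 4 (Broken link): blocked_by=2 -> Bad redirect

SQL:
SELECT a.title, b.name AS agent, c.title AS blocked_by
FROM tickets a
LEFT JOIN agents b ON a.agent_id = b.id
LEFT JOIN tickets c ON a.blocked_by = c.id

Result:
title          | agent | blocked_by  
---------------+-------+-------------
Race condition | Nate  | NULL        
Bad redirect   | Leo   | NULL        
Crash on save  | Eve   | NULL        
Broken link    | NULL  | Bad redirect


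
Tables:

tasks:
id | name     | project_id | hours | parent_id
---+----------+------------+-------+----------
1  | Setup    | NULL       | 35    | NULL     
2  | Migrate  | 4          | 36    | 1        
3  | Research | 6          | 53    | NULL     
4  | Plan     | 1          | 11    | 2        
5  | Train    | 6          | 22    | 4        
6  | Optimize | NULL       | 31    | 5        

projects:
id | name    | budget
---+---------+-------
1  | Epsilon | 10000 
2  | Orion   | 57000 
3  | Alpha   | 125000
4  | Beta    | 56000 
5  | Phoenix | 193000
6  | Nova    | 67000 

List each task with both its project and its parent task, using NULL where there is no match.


Two LEFT JOINs from the same base table tasks: one to projects via project_id, one to tasks itself via parent_id. Both are LEFT so every task is preserved.
Match against projects:
  - task 1 (Setup): project_id=NULL, no match -> kept with NULL
  - task 2 (Migrate): project_id=4 -> matches Beta
  - task 3 (Research): project_id=6 -> matches Nova
  - task 4 (Plan): project_id=1 -> matches Epsilon
  - task 5 (Train): project_id=6 -> matches Nova
  - task 6 (Optimize): project_id=NULL, no match -> kept with NULL
Match against tasks (self):
  - task 1 (Setup): parent_id=NULL -> NULL
  - task 2 (Migrate): parent_id=1 -> Setup
  - task 3 (Research): parent_id=NULL -> NULL
  - task 4 (Plan): parent_id=2 -> Migrate
  - task 5 (Train): parent_id=4 -> Plan
  - task 6 (Optimize): parent_id=5 -> Train

SQL:
SELECT a.name, b.name AS project, c.name AS parent
FROM tasks a
LEFT JOIN projects b ON a.project_id = b.id
LEFT JOIN tasks c ON a.parent_id = c.id

Result:
name     | project | parent 
---------+---------+--------
Setup    | NULL    | NULL   
Migrate  | Beta    | Setup  
Research | Nova    | NULL   
Plan     | Epsilon | Migrate
Train    | Nova    | Plan   
Optimize | NULL    | Train  


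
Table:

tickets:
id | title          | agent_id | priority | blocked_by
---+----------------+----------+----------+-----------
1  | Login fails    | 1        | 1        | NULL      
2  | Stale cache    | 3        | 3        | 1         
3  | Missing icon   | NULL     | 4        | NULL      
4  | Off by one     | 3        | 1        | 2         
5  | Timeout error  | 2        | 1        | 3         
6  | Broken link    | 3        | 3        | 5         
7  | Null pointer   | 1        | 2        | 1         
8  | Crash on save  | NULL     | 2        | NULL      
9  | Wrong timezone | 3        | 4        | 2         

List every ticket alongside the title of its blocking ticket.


This is a self-join: tickets is joined to a second copy of itself, matching each row's blocked_by to another row's id. Use LEFT JOIN so rows with blocked_by=NULL are kept.
  - ticket 1 (Login fails): blocked_by=NULL -> NULL
  - ticket 2 (Stale cache): blocked_by=1 -> Login fails
  - ticket 3 (Missing icon): blocked_by=NULL -> NULL
  - ticket 4 (Off by one): blocked_by=2 -> Stale cache
  - ticket 5 (Timeout error): blocked_by=3 -> Missing icon
  - ticket 6 (Broken link): blocked_by=5 -> Timeout error
  - ticket 7 (Null pointer): blocked_by=1 -> Login fails
  - ticket 8 (Crash on save): blocked_by=NULL -> NULL
  - ticket 9 (Wrong timezone): blocked_by=2 -> Stale cache

SQL:
SELECT a.title AS item, b.title AS blocked_by
FROM tickets a
LEFT JOIN tickets b ON a.blocked_by = b.id

Result:
item           | blocked_by   
---------------+--------------
Login fails    | NULL         
Stale cache    | Login fails  
Missing icon   | NULL         
Off by one     | Stale cache  
Timeout error  | Missing icon 
Broken link    | Timeout error
Null pointer   | Login fails  
Crash on save  | NULL         
Wrong timezone | Stale cache  


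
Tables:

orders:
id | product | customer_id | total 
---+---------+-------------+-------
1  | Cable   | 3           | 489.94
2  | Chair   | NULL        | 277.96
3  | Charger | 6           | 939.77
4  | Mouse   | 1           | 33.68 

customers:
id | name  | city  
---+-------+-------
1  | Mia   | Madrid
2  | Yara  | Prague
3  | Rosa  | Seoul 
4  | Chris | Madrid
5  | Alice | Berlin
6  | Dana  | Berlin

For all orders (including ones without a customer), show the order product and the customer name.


LEFT JOIN keeps every row from orders (the left table); where customer_id has no match in customers, the customer columns become NULL. Walk through each order:
  - order 1 (Cable): customer_id=3 -> matches Rosa
  - order 2 (Chair): customer_id=NULL, no match -> kept with NULL
  - order 3 (Charger): customer_id=6 -> matches Dana
  - order 4 (Mouse): customer_id=1 -> matches Mia
All 4 rows appear; 1 has NULL customer.

SQL:
SELECT a.product, b.name AS customer
FROM orders a
LEFT JOIN customers b ON a.customer_id = b.id

Result:
product | customer
--------+---------
Cable   | Rosa    
Chair   | NULL    
Charger | Dana    
Mouse   | Mia     


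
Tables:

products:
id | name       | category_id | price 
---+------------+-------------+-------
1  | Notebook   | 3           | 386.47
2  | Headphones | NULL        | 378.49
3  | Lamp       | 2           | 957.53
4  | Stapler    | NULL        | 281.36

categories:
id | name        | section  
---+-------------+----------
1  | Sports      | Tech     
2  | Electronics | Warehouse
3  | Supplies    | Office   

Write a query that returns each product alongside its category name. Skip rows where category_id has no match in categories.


INNER JOIN keeps only products rows whose category_id matches an id in categories. Walk through each product:
  - product 1 (Notebook): category_id=3 -> matches Supplies
  - product 2 (Headphones): category_id=NULL, no match -> dropped
  - product 3 (Lamp): category_id=2 -> matches Electronics
  - product 4 (Stapler): category_id=NULL, no match -> dropped
So 2 of 4 rows are dropped.

SQL:
SELECT a.name, b.name AS category
FROM products a
INNER JOIN categories b ON a.category_id = b.id

Result:
name     | category   
---------+------------
Notebook | Supplies   
Lamp     | Electronics


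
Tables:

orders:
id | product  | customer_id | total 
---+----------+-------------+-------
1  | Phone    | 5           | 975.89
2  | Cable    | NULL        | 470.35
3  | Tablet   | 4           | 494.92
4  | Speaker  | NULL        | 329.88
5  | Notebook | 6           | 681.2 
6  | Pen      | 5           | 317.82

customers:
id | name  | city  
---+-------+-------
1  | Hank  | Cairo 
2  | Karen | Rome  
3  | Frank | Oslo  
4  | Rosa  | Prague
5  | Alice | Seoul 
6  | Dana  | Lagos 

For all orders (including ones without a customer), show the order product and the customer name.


LEFT JOIN keeps every row from orders (the left table); where customer_id has no match in customers, the customer columns become NULL. Walk through each order:
  - order 1 (Phone): customer_id=5 -> matches Alice
  - order 2 (Cable): customer_id=NULL, no match -> kept with NULL
  - order 3 (Tablet): customer_id=4 -> matches Rosa
  - order 4 (Speaker): customer_id=NULL, no match -> kept with NULL
  - order 5 (Notebook): customer_id=6 -> matches Dana
  - order 6 (Pen): customer_id=5 -> matches Alice
All 6 rows appear; 2 have NULL customer.

SQL:
SELECT a.product, b.name AS customer
FROM orders a
LEFT JOIN customers b ON a.customer_id = b.id

Result:
product  | customer
---------+---------
Phone    | Alice   
Cable    | NULL    
Tablet   | Rosa    
Speaker  | NULL    
Notebook | Dana    
Pen      | Alice   


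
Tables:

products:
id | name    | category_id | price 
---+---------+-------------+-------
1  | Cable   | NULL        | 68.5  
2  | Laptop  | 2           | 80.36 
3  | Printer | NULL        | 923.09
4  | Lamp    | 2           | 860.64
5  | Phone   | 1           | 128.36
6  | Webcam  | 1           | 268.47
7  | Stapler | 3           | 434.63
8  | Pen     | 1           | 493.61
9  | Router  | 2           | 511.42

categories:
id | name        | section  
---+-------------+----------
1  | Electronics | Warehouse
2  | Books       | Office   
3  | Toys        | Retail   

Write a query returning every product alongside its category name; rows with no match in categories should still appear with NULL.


LEFT JOIN keeps every row from products (the left table); where category_id has no match in categories, the category columns become NULL. Walk through each product:
  - product 1 (Cable): category_id=NULL, no match -> kept with NULL
  - product 2 (Laptop): category_id=2 -> matches Books
  - product 3 (Printer): category_id=NULL, no match -> kept with NULL
  - product 4 (Lamp): category_id=2 -> matches Books
  - product 5 (Phone): category_id=1 -> matches Electronics
  - product 6 (Webcam): category_id=1 -> matches Electronics
  - product 7 (Stapler): category_id=3 -> matches Toys
  - product 8 (Pen): category_id=1 -> matches Electronics
  - product 9 (Router): category_id=2 -> matches Books
All 9 rows appear; 2 have NULL category.

SQL:
SELECT a.name, b.name AS category
FROM products a
LEFT JOIN categories b ON a.category_id = b.id

Result:
name    | category   
--------+------------
Cable   | NULL       
Laptop  | Books      
Printer | NULL       
Lamp    | Books      
Phone   | Electronics
Webcam  | Electronics
Stapler | Toys       
Pen     | Electronics
Router  | Books      


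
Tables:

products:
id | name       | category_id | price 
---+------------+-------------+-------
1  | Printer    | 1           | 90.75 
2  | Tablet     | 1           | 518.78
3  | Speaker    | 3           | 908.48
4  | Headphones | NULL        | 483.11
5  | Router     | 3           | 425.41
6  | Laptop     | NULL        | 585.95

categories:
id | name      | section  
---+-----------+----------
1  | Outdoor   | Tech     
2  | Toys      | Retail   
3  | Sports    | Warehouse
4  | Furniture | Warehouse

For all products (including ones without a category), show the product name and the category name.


LEFT JOIN keeps every row from products (the left table); where category_id has no match in categories, the category columns become NULL. Walk through each product:
  - product 1 (Printer): category_id=1 -> matches Outdoor
  - product 2 (Tablet): category_id=1 -> matches Outdoor
  - product 3 (Speaker): category_id=3 -> matches Sports
  - product 4 (Headphones): category_id=NULL, no match -> kept with NULL
  - product 5 (Router): category_id=3 -> matches Sports
  - product 6 (Laptop): category_id=NULL, no match -> kept with NULL
All 6 rows appear; 2 have NULL category.

SQL:
SELECT a.name, b.name AS category
FROM products a
LEFT JOIN categories b ON a.category_id = b.id

Result:
name       | category
-----------+---------
Printer    | Outdoor 
Tablet     | Outdoor 
Speaker    | Sports  
Headphones | NULL    
Router     | Sports  
Laptop     | NULL    


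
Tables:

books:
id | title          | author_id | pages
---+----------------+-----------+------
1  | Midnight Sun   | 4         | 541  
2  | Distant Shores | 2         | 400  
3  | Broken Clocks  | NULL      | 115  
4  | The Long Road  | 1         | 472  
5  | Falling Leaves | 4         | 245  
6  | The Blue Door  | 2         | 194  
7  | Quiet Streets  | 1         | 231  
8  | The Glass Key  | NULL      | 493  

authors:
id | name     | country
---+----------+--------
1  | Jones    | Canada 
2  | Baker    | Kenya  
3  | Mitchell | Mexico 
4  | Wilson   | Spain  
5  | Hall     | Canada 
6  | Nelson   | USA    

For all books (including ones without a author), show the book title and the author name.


LEFT JOIN keeps every row from books (the left table); where author_id has no match in authors, the author columns become NULL. Walk through each book:
  - book 1 (Midnight Sun): author_id=4 -> matches Wilson
  - book 2 (Distant Shores): author_id=2 -> matches Baker
  - book 3 (Broken Clocks): author_id=NULL, no match -> kept with NULL
  - book 4 (The Long Road): author_id=1 -> matches Jones
  - book 5 (Falling Leaves): author_id=4 -> matches Wilson
  - book 6 (The Blue Door): author_id=2 -> matches Baker
  - book 7 (Quiet Streets): author_id=1 -> matches Jones
  - book 8 (The Glass Key): author_id=NULL, no match -> kept with NULL
All 8 rows appear; 2 have NULL author.

SQL:
SELECT a.title, b.name AS author
FROM books a
LEFT JOIN authors b ON a.author_id = b.id

Result:
title          | author
---------------+-------
Midnight Sun   | Wilson
Distant Shores | Baker 
Broken Clocks  | NULL  
The Long Road  | Jones 
Falling Leaves | Wilson
The Blue Door  | Baker 
Quiet Streets  | Jones 
The Glass Key  | NULL  


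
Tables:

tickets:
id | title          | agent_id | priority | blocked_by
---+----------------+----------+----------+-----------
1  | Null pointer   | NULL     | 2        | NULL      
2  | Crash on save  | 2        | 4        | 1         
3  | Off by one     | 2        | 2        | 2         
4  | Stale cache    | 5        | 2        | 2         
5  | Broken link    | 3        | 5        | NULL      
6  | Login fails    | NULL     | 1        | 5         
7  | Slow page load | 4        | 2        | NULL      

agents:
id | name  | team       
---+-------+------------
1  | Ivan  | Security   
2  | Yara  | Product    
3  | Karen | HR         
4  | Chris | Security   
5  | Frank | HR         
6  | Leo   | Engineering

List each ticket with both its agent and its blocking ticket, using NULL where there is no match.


Two LEFT JOINs from the same base table tickets: one to agents via agent_id, one to tickets itself via blocked_by. Both are LEFT so every ticket is preserved.
Match against agents:
  - ticket 1 (Null pointer): agent_id=NULL, no match -> kept with NULL
  - ticket 2 (Crash on save): agent_id=2 -> matches Yara
  - ticket 3 (Off by one): agent_id=2 -> matches Yara
  - ticket 4 (Stale cache): agent_id=5 -> matches Frank
  - ticket 5 (Broken link): agent_id=3 -> matches Karen
  - ticket 6 (Login fails): agent_id=NULL, no match -> kept with NULL
  - ticket 7 (Slow page load): agent_id=4 -> matches Chris
Match against tickets (self):
  - ticket 1 (Null pointer): blocked_by=NULL -> NULL
  - ticket 2 (Crash on save): blocked_by=1 -> Null pointer
  - ticket 3 (Off by one): blocked_by=2 -> Crash on save
  - ticket 4 (Stale cache): blocked_by=2 -> Crash on save
  - ticket 5 (Broken link): blocked_by=NULL -> NULL
  - ticket 6 (Login fails): blocked_by=5 -> Broken link
  - ticket 7 (Slow page load): blocked_by=NULL -> NULL

SQL:
SELECT a.title, b.name AS agent, c.title AS blocked_by
FROM tickets a
LEFT JOIN agents b ON a.agent_id = b.id
LEFT JOIN tickets c ON a.blocked_by = c.id

Result:
title          | agent | blocked_by   
---------------+-------+--------------
Null pointer   | NULL  | NULL         
Crash on save  | Yara  | Null pointer 
Off by one     | Yara  | Crash on save
Stale cache    | Frank | Crash on save
Broken link    | Karen | NULL         
Login fails    | NULL  | Broken link  
Slow page load | Chris | NULL         


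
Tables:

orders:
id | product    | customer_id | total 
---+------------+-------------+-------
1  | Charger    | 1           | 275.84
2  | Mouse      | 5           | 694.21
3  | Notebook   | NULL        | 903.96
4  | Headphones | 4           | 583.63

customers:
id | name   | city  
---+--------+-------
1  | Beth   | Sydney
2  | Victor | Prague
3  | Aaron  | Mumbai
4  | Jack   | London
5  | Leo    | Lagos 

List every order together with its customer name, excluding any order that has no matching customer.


INNER JOIN keeps only orders rows whose customer_id matches an id in customers. Walk through each order:
  - order 1 (Charger): customer_id=1 -> matches Beth
  - order 2 (Mouse): customer_id=5 -> matches Leo
  - order 3 (Notebook): customer_id=NULL, no match -> dropped
  - order 4 (Headphones): customer_id=4 -> matches Jack
So 1 of 4 rows is dropped.

SQL:
SELECT a.product, b.name AS customer
FROM orders a
INNER JOIN customers b ON a.customer_id = b.id

Result:
product    | customer
-----------+---------
Charger    | Beth    
Mouse      | Leo     
Headphones | Jack    


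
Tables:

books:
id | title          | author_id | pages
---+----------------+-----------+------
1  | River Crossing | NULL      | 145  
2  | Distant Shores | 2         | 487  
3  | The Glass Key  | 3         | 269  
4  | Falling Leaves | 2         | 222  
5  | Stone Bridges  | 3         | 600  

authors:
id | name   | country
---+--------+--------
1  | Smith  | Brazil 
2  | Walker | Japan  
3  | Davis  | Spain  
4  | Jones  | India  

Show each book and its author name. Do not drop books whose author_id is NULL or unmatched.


LEFT JOIN keeps every row from books (the left table); where author_id has no match in authors, the author columns become NULL. Walk through each book:
  - book 1 (River Crossing): author_id=NULL, no match -> kept with NULL
  - book 2 (Distant Shores): author_id=2 -> matches Walker
  - book 3 (The Glass Key): author_id=3 -> matches Davis
  - book 4 (Falling Leaves): author_id=2 -> matches Walker
  - book 5 (Stone Bridges): author_id=3 -> matches Davis
All 5 rows appear; 1 has NULL author.

SQL:
SELECT a.title, b.name AS author
FROM books a
LEFT JOIN authors b ON a.author_id = b.id

Result:
title          | author
---------------+-------
River Crossing | NULL  
Distant Shores | Walker
The Glass Key  | Davis 
Falling Leaves | Walker
Stone Bridges  | Davis 


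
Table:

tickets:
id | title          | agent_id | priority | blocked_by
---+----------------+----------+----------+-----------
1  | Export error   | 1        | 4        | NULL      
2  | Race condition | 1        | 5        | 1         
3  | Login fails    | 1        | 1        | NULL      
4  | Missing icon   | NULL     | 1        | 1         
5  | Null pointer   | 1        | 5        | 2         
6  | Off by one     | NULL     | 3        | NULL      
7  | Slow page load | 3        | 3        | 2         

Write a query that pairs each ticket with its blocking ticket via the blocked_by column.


This is a self-join: tickets is joined to a second copy of itself, matching each row's blocked_by to another row's id. Use LEFT JOIN so rows with blocked_by=NULL are kept.
  - ticket 1 (Export error): blocked_by=NULL -> NULL
  - ticket 2 (Race condition): blocked_by=1 -> Export error
  - ticket 3 (Login fails): blocked_by=NULL -> NULL
  - ticket 4 (Missing icon): blocked_by=1 -> Export error
  - ticket 5 (Null pointer): blocked_by=2 -> Race condition
  - ticket 6 (Off by one): blocked_by=NULL -> NULL
  - ticket 7 (Slow page load): blocked_by=2 -> Race condition

SQL:
SELECT a.title AS item, b.title AS blocked_by
FROM tickets a
LEFT JOIN tickets b ON a.blocked_by = b.id

Result:
item           | blocked_by    
---------------+---------------
Export error   | NULL          
Race condition | Export error  
Login fails    | NULL          
Missing icon   | Export error  
Null pointer   | Race condition
Off by one     | NULL          
Slow page load | Race condition
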